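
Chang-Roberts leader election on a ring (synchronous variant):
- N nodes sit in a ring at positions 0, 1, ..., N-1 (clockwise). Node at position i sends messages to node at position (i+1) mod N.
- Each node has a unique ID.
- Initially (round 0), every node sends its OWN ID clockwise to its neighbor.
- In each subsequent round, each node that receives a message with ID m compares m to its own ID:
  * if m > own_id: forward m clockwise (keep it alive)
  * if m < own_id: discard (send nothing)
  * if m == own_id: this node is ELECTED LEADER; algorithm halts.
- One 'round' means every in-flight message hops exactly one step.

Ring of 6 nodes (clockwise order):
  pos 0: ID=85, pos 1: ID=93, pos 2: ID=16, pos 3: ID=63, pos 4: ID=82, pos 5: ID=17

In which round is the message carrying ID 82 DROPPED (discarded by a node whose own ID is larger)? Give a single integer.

Round 1: pos1(id93) recv 85: drop; pos2(id16) recv 93: fwd; pos3(id63) recv 16: drop; pos4(id82) recv 63: drop; pos5(id17) recv 82: fwd; pos0(id85) recv 17: drop
Round 2: pos3(id63) recv 93: fwd; pos0(id85) recv 82: drop
Round 3: pos4(id82) recv 93: fwd
Round 4: pos5(id17) recv 93: fwd
Round 5: pos0(id85) recv 93: fwd
Round 6: pos1(id93) recv 93: ELECTED
Message ID 82 originates at pos 4; dropped at pos 0 in round 2

Answer: 2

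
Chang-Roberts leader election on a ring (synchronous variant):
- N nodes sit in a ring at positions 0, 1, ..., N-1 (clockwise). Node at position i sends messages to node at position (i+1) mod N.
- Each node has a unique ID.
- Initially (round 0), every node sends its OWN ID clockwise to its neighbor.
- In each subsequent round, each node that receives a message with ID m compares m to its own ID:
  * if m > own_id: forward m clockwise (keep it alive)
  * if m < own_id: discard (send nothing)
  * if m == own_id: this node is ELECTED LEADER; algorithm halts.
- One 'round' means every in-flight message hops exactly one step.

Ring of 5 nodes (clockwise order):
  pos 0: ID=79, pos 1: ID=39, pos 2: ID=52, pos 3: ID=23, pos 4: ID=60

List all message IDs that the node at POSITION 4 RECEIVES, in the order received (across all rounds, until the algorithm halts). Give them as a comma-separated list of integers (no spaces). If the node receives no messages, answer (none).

Round 1: pos1(id39) recv 79: fwd; pos2(id52) recv 39: drop; pos3(id23) recv 52: fwd; pos4(id60) recv 23: drop; pos0(id79) recv 60: drop
Round 2: pos2(id52) recv 79: fwd; pos4(id60) recv 52: drop
Round 3: pos3(id23) recv 79: fwd
Round 4: pos4(id60) recv 79: fwd
Round 5: pos0(id79) recv 79: ELECTED

Answer: 23,52,79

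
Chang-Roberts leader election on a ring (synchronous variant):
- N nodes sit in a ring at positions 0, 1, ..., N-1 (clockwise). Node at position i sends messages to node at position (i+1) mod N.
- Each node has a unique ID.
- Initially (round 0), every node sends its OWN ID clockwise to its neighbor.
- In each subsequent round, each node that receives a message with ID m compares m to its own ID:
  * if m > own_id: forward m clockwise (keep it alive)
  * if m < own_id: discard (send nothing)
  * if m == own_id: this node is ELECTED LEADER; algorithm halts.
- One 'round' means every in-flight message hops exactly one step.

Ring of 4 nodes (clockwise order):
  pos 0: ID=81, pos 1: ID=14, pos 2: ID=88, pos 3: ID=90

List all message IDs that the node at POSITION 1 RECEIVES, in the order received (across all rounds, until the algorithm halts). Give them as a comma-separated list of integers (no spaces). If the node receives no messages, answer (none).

Answer: 81,90

Derivation:
Round 1: pos1(id14) recv 81: fwd; pos2(id88) recv 14: drop; pos3(id90) recv 88: drop; pos0(id81) recv 90: fwd
Round 2: pos2(id88) recv 81: drop; pos1(id14) recv 90: fwd
Round 3: pos2(id88) recv 90: fwd
Round 4: pos3(id90) recv 90: ELECTED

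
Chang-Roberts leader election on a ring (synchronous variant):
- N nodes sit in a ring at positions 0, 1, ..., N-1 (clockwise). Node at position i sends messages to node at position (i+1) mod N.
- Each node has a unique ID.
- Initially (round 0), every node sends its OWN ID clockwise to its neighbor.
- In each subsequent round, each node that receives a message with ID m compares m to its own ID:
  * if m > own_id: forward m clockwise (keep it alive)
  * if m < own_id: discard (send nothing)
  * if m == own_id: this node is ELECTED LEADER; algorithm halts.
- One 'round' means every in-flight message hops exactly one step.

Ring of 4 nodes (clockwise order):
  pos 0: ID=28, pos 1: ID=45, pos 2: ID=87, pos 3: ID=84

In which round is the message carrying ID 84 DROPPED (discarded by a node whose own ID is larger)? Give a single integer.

Round 1: pos1(id45) recv 28: drop; pos2(id87) recv 45: drop; pos3(id84) recv 87: fwd; pos0(id28) recv 84: fwd
Round 2: pos0(id28) recv 87: fwd; pos1(id45) recv 84: fwd
Round 3: pos1(id45) recv 87: fwd; pos2(id87) recv 84: drop
Round 4: pos2(id87) recv 87: ELECTED
Message ID 84 originates at pos 3; dropped at pos 2 in round 3

Answer: 3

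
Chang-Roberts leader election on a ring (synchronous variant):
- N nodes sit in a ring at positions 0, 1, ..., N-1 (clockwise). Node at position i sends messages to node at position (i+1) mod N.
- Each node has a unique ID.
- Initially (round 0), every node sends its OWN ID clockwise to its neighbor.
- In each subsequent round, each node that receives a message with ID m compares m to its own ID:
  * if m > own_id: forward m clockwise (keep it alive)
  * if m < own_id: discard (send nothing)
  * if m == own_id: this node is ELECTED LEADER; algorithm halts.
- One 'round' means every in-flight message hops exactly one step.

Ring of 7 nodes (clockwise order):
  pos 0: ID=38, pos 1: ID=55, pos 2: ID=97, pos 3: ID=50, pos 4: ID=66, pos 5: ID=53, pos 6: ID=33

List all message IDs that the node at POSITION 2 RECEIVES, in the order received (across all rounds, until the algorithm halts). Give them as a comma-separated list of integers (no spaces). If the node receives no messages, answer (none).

Answer: 55,66,97

Derivation:
Round 1: pos1(id55) recv 38: drop; pos2(id97) recv 55: drop; pos3(id50) recv 97: fwd; pos4(id66) recv 50: drop; pos5(id53) recv 66: fwd; pos6(id33) recv 53: fwd; pos0(id38) recv 33: drop
Round 2: pos4(id66) recv 97: fwd; pos6(id33) recv 66: fwd; pos0(id38) recv 53: fwd
Round 3: pos5(id53) recv 97: fwd; pos0(id38) recv 66: fwd; pos1(id55) recv 53: drop
Round 4: pos6(id33) recv 97: fwd; pos1(id55) recv 66: fwd
Round 5: pos0(id38) recv 97: fwd; pos2(id97) recv 66: drop
Round 6: pos1(id55) recv 97: fwd
Round 7: pos2(id97) recv 97: ELECTED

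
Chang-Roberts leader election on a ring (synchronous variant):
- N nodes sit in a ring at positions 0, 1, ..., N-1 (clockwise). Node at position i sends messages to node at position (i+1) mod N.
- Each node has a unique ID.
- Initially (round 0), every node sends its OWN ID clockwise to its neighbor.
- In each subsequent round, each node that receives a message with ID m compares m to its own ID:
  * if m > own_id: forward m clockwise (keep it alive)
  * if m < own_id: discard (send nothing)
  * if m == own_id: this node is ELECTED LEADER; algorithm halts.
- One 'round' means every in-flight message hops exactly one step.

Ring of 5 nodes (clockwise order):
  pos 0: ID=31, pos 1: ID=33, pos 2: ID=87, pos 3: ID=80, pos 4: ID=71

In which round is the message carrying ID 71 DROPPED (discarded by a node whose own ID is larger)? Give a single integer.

Answer: 3

Derivation:
Round 1: pos1(id33) recv 31: drop; pos2(id87) recv 33: drop; pos3(id80) recv 87: fwd; pos4(id71) recv 80: fwd; pos0(id31) recv 71: fwd
Round 2: pos4(id71) recv 87: fwd; pos0(id31) recv 80: fwd; pos1(id33) recv 71: fwd
Round 3: pos0(id31) recv 87: fwd; pos1(id33) recv 80: fwd; pos2(id87) recv 71: drop
Round 4: pos1(id33) recv 87: fwd; pos2(id87) recv 80: drop
Round 5: pos2(id87) recv 87: ELECTED
Message ID 71 originates at pos 4; dropped at pos 2 in round 3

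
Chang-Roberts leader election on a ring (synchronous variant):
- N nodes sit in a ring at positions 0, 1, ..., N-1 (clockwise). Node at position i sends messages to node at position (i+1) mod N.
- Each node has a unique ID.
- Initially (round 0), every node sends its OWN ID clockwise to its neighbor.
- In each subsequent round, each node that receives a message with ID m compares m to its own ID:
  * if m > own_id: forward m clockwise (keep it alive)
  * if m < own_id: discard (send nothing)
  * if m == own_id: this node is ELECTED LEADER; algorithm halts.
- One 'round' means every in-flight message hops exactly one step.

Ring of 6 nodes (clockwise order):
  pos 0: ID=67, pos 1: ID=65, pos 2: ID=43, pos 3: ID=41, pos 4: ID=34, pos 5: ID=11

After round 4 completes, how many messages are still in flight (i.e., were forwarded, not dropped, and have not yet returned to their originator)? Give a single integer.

Round 1: pos1(id65) recv 67: fwd; pos2(id43) recv 65: fwd; pos3(id41) recv 43: fwd; pos4(id34) recv 41: fwd; pos5(id11) recv 34: fwd; pos0(id67) recv 11: drop
Round 2: pos2(id43) recv 67: fwd; pos3(id41) recv 65: fwd; pos4(id34) recv 43: fwd; pos5(id11) recv 41: fwd; pos0(id67) recv 34: drop
Round 3: pos3(id41) recv 67: fwd; pos4(id34) recv 65: fwd; pos5(id11) recv 43: fwd; pos0(id67) recv 41: drop
Round 4: pos4(id34) recv 67: fwd; pos5(id11) recv 65: fwd; pos0(id67) recv 43: drop
After round 4: 2 messages still in flight

Answer: 2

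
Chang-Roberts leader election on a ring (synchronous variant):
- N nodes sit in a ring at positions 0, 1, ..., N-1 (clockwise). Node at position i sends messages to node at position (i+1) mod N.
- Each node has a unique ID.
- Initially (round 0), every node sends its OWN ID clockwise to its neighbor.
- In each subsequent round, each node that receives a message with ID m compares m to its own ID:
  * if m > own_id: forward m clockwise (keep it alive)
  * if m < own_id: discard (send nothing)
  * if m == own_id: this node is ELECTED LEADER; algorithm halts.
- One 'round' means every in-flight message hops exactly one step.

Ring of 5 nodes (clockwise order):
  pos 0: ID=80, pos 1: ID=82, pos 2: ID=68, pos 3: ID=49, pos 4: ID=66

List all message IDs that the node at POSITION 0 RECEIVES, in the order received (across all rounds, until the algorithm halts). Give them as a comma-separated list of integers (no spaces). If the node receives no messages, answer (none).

Round 1: pos1(id82) recv 80: drop; pos2(id68) recv 82: fwd; pos3(id49) recv 68: fwd; pos4(id66) recv 49: drop; pos0(id80) recv 66: drop
Round 2: pos3(id49) recv 82: fwd; pos4(id66) recv 68: fwd
Round 3: pos4(id66) recv 82: fwd; pos0(id80) recv 68: drop
Round 4: pos0(id80) recv 82: fwd
Round 5: pos1(id82) recv 82: ELECTED

Answer: 66,68,82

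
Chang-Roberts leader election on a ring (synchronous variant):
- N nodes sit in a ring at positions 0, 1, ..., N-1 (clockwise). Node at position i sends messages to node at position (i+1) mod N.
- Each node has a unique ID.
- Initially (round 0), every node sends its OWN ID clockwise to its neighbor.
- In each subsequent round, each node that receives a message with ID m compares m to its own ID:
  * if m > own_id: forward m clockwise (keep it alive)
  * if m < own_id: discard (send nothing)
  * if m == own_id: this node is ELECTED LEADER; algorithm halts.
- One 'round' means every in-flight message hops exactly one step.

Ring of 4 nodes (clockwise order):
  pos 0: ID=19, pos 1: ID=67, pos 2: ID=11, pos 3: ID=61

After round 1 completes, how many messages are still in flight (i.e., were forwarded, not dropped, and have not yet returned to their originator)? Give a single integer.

Answer: 2

Derivation:
Round 1: pos1(id67) recv 19: drop; pos2(id11) recv 67: fwd; pos3(id61) recv 11: drop; pos0(id19) recv 61: fwd
After round 1: 2 messages still in flight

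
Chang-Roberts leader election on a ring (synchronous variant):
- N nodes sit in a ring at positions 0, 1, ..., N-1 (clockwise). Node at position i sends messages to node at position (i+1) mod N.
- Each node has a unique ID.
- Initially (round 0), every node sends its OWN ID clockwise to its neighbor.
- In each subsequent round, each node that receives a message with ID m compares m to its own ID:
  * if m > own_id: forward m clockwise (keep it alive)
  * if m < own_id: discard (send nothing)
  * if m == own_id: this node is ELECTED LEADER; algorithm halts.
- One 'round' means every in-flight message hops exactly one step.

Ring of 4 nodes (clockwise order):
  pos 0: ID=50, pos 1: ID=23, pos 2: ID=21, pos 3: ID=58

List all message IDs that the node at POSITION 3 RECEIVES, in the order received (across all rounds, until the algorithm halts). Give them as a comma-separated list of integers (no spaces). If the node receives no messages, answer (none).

Round 1: pos1(id23) recv 50: fwd; pos2(id21) recv 23: fwd; pos3(id58) recv 21: drop; pos0(id50) recv 58: fwd
Round 2: pos2(id21) recv 50: fwd; pos3(id58) recv 23: drop; pos1(id23) recv 58: fwd
Round 3: pos3(id58) recv 50: drop; pos2(id21) recv 58: fwd
Round 4: pos3(id58) recv 58: ELECTED

Answer: 21,23,50,58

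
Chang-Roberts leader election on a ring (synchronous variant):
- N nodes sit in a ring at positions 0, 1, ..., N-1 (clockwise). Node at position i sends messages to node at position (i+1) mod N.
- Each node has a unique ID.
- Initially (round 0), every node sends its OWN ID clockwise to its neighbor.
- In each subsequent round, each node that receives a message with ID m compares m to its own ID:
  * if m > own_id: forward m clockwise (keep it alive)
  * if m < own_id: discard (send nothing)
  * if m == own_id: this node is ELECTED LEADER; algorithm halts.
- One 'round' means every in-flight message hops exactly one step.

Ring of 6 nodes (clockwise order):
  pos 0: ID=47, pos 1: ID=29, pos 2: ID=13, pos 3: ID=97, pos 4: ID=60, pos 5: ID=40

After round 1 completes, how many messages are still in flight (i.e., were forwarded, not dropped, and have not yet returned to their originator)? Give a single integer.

Round 1: pos1(id29) recv 47: fwd; pos2(id13) recv 29: fwd; pos3(id97) recv 13: drop; pos4(id60) recv 97: fwd; pos5(id40) recv 60: fwd; pos0(id47) recv 40: drop
After round 1: 4 messages still in flight

Answer: 4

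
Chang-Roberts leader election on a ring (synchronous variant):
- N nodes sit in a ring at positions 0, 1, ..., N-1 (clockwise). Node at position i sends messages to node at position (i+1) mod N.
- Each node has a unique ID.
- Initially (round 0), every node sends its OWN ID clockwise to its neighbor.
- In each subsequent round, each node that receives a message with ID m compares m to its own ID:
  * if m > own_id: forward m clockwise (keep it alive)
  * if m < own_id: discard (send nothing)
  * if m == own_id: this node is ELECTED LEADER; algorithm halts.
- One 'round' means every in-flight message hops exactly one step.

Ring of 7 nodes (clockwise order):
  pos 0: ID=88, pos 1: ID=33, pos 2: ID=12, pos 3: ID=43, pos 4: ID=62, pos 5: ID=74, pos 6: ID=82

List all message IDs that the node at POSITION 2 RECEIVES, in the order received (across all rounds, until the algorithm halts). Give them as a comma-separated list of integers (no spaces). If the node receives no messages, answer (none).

Answer: 33,88

Derivation:
Round 1: pos1(id33) recv 88: fwd; pos2(id12) recv 33: fwd; pos3(id43) recv 12: drop; pos4(id62) recv 43: drop; pos5(id74) recv 62: drop; pos6(id82) recv 74: drop; pos0(id88) recv 82: drop
Round 2: pos2(id12) recv 88: fwd; pos3(id43) recv 33: drop
Round 3: pos3(id43) recv 88: fwd
Round 4: pos4(id62) recv 88: fwd
Round 5: pos5(id74) recv 88: fwd
Round 6: pos6(id82) recv 88: fwd
Round 7: pos0(id88) recv 88: ELECTED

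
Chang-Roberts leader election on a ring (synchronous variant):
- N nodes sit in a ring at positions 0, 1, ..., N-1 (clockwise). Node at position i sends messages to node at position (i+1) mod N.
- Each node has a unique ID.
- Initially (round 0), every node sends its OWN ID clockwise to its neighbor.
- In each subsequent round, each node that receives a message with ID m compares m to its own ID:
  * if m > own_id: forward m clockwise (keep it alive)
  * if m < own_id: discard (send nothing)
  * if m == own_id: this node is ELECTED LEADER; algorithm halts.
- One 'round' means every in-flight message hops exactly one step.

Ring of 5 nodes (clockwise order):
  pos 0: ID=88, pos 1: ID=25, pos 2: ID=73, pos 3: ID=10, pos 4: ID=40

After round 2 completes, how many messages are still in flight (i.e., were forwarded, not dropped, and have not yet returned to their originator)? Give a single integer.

Round 1: pos1(id25) recv 88: fwd; pos2(id73) recv 25: drop; pos3(id10) recv 73: fwd; pos4(id40) recv 10: drop; pos0(id88) recv 40: drop
Round 2: pos2(id73) recv 88: fwd; pos4(id40) recv 73: fwd
After round 2: 2 messages still in flight

Answer: 2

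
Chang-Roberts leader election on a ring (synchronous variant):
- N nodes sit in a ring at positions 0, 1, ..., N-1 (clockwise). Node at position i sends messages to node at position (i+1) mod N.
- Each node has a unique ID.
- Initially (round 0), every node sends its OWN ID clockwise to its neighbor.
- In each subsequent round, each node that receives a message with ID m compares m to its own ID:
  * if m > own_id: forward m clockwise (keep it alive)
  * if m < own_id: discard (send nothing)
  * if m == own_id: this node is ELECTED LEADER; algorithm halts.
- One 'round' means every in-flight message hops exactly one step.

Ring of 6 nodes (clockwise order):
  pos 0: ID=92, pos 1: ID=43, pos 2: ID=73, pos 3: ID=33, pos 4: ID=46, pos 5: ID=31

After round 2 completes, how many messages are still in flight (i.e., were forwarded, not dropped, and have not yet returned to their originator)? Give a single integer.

Round 1: pos1(id43) recv 92: fwd; pos2(id73) recv 43: drop; pos3(id33) recv 73: fwd; pos4(id46) recv 33: drop; pos5(id31) recv 46: fwd; pos0(id92) recv 31: drop
Round 2: pos2(id73) recv 92: fwd; pos4(id46) recv 73: fwd; pos0(id92) recv 46: drop
After round 2: 2 messages still in flight

Answer: 2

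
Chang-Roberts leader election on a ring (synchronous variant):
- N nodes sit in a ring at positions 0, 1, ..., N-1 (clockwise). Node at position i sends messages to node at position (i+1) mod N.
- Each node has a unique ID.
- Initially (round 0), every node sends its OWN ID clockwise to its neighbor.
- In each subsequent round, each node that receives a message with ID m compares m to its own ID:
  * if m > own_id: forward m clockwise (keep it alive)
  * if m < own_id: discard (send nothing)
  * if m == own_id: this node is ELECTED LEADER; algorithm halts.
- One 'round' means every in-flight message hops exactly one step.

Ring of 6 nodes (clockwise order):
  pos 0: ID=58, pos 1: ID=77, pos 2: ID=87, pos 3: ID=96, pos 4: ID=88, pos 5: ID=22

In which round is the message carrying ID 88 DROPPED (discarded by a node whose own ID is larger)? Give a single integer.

Answer: 5

Derivation:
Round 1: pos1(id77) recv 58: drop; pos2(id87) recv 77: drop; pos3(id96) recv 87: drop; pos4(id88) recv 96: fwd; pos5(id22) recv 88: fwd; pos0(id58) recv 22: drop
Round 2: pos5(id22) recv 96: fwd; pos0(id58) recv 88: fwd
Round 3: pos0(id58) recv 96: fwd; pos1(id77) recv 88: fwd
Round 4: pos1(id77) recv 96: fwd; pos2(id87) recv 88: fwd
Round 5: pos2(id87) recv 96: fwd; pos3(id96) recv 88: drop
Round 6: pos3(id96) recv 96: ELECTED
Message ID 88 originates at pos 4; dropped at pos 3 in round 5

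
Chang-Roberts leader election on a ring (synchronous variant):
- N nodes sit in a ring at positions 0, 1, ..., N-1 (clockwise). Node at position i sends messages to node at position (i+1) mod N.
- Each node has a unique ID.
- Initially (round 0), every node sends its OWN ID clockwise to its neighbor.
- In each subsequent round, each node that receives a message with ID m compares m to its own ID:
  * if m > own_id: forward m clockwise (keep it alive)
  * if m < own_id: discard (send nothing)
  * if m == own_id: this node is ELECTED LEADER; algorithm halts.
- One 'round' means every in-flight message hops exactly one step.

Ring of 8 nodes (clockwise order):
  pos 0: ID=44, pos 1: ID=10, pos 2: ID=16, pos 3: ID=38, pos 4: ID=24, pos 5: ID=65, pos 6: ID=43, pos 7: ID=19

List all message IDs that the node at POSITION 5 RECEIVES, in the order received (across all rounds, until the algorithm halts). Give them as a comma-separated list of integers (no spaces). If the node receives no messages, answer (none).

Answer: 24,38,44,65

Derivation:
Round 1: pos1(id10) recv 44: fwd; pos2(id16) recv 10: drop; pos3(id38) recv 16: drop; pos4(id24) recv 38: fwd; pos5(id65) recv 24: drop; pos6(id43) recv 65: fwd; pos7(id19) recv 43: fwd; pos0(id44) recv 19: drop
Round 2: pos2(id16) recv 44: fwd; pos5(id65) recv 38: drop; pos7(id19) recv 65: fwd; pos0(id44) recv 43: drop
Round 3: pos3(id38) recv 44: fwd; pos0(id44) recv 65: fwd
Round 4: pos4(id24) recv 44: fwd; pos1(id10) recv 65: fwd
Round 5: pos5(id65) recv 44: drop; pos2(id16) recv 65: fwd
Round 6: pos3(id38) recv 65: fwd
Round 7: pos4(id24) recv 65: fwd
Round 8: pos5(id65) recv 65: ELECTED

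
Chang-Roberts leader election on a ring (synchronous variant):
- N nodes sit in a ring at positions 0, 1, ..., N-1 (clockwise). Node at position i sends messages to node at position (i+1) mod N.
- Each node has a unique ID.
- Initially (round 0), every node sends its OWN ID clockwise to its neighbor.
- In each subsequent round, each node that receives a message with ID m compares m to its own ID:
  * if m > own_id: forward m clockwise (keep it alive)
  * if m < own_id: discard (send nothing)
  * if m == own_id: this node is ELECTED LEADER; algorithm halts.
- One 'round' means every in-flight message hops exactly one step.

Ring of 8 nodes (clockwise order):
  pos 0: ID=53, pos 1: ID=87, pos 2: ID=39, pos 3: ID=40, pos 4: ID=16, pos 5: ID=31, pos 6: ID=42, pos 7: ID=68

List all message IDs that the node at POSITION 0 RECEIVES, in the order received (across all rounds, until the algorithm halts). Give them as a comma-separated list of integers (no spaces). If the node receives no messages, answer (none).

Answer: 68,87

Derivation:
Round 1: pos1(id87) recv 53: drop; pos2(id39) recv 87: fwd; pos3(id40) recv 39: drop; pos4(id16) recv 40: fwd; pos5(id31) recv 16: drop; pos6(id42) recv 31: drop; pos7(id68) recv 42: drop; pos0(id53) recv 68: fwd
Round 2: pos3(id40) recv 87: fwd; pos5(id31) recv 40: fwd; pos1(id87) recv 68: drop
Round 3: pos4(id16) recv 87: fwd; pos6(id42) recv 40: drop
Round 4: pos5(id31) recv 87: fwd
Round 5: pos6(id42) recv 87: fwd
Round 6: pos7(id68) recv 87: fwd
Round 7: pos0(id53) recv 87: fwd
Round 8: pos1(id87) recv 87: ELECTED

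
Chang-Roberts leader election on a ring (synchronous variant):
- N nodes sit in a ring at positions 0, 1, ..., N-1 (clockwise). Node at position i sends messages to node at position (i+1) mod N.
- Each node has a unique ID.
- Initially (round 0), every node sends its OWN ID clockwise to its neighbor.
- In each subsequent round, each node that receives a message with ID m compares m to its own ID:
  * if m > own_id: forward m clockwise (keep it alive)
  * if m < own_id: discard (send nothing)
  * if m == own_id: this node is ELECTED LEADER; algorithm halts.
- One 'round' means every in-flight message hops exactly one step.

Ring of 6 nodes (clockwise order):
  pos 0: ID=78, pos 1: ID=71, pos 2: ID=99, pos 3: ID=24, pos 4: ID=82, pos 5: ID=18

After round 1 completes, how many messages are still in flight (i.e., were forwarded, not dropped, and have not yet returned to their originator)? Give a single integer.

Answer: 3

Derivation:
Round 1: pos1(id71) recv 78: fwd; pos2(id99) recv 71: drop; pos3(id24) recv 99: fwd; pos4(id82) recv 24: drop; pos5(id18) recv 82: fwd; pos0(id78) recv 18: drop
After round 1: 3 messages still in flight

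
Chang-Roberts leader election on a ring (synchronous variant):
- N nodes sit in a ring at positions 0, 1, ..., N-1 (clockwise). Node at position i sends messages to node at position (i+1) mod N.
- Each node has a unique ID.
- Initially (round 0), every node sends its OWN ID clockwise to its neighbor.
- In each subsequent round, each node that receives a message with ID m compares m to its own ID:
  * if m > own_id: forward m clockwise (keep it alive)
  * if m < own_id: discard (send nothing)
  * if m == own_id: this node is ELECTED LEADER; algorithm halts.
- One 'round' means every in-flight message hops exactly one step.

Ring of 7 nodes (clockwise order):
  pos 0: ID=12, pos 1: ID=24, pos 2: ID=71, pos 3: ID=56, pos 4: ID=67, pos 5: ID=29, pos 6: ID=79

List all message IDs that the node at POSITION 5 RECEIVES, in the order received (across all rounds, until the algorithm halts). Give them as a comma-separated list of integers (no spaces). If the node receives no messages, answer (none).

Round 1: pos1(id24) recv 12: drop; pos2(id71) recv 24: drop; pos3(id56) recv 71: fwd; pos4(id67) recv 56: drop; pos5(id29) recv 67: fwd; pos6(id79) recv 29: drop; pos0(id12) recv 79: fwd
Round 2: pos4(id67) recv 71: fwd; pos6(id79) recv 67: drop; pos1(id24) recv 79: fwd
Round 3: pos5(id29) recv 71: fwd; pos2(id71) recv 79: fwd
Round 4: pos6(id79) recv 71: drop; pos3(id56) recv 79: fwd
Round 5: pos4(id67) recv 79: fwd
Round 6: pos5(id29) recv 79: fwd
Round 7: pos6(id79) recv 79: ELECTED

Answer: 67,71,79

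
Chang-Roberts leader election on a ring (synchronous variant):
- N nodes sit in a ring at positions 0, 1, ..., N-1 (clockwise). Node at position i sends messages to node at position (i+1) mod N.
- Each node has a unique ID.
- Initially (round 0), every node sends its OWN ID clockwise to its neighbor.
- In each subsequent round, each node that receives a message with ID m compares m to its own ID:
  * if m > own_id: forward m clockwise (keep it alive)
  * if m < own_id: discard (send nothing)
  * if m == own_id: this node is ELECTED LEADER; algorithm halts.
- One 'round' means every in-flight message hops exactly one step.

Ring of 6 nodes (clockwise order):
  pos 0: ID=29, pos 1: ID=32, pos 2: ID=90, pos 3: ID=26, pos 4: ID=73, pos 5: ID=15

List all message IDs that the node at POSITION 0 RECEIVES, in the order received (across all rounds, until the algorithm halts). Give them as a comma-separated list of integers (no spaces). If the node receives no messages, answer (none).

Round 1: pos1(id32) recv 29: drop; pos2(id90) recv 32: drop; pos3(id26) recv 90: fwd; pos4(id73) recv 26: drop; pos5(id15) recv 73: fwd; pos0(id29) recv 15: drop
Round 2: pos4(id73) recv 90: fwd; pos0(id29) recv 73: fwd
Round 3: pos5(id15) recv 90: fwd; pos1(id32) recv 73: fwd
Round 4: pos0(id29) recv 90: fwd; pos2(id90) recv 73: drop
Round 5: pos1(id32) recv 90: fwd
Round 6: pos2(id90) recv 90: ELECTED

Answer: 15,73,90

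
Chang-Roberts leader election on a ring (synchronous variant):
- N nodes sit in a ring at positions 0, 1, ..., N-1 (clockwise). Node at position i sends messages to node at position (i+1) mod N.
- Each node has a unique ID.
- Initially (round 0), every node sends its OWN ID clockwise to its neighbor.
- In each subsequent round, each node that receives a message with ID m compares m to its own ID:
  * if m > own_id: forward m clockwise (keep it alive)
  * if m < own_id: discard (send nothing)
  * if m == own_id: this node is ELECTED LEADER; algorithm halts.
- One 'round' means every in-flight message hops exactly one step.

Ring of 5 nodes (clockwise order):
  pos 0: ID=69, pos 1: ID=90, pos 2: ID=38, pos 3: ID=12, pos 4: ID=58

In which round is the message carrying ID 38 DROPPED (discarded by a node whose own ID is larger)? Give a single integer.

Round 1: pos1(id90) recv 69: drop; pos2(id38) recv 90: fwd; pos3(id12) recv 38: fwd; pos4(id58) recv 12: drop; pos0(id69) recv 58: drop
Round 2: pos3(id12) recv 90: fwd; pos4(id58) recv 38: drop
Round 3: pos4(id58) recv 90: fwd
Round 4: pos0(id69) recv 90: fwd
Round 5: pos1(id90) recv 90: ELECTED
Message ID 38 originates at pos 2; dropped at pos 4 in round 2

Answer: 2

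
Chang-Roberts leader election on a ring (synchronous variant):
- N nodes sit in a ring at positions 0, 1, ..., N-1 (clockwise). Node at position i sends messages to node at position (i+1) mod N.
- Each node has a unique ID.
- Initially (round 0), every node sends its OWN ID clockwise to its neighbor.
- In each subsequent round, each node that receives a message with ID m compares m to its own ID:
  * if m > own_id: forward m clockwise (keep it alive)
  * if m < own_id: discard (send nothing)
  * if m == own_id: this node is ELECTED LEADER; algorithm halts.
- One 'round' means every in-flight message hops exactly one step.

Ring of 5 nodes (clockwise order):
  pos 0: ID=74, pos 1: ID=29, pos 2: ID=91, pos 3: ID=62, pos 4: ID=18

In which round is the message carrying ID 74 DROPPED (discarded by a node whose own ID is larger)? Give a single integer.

Round 1: pos1(id29) recv 74: fwd; pos2(id91) recv 29: drop; pos3(id62) recv 91: fwd; pos4(id18) recv 62: fwd; pos0(id74) recv 18: drop
Round 2: pos2(id91) recv 74: drop; pos4(id18) recv 91: fwd; pos0(id74) recv 62: drop
Round 3: pos0(id74) recv 91: fwd
Round 4: pos1(id29) recv 91: fwd
Round 5: pos2(id91) recv 91: ELECTED
Message ID 74 originates at pos 0; dropped at pos 2 in round 2

Answer: 2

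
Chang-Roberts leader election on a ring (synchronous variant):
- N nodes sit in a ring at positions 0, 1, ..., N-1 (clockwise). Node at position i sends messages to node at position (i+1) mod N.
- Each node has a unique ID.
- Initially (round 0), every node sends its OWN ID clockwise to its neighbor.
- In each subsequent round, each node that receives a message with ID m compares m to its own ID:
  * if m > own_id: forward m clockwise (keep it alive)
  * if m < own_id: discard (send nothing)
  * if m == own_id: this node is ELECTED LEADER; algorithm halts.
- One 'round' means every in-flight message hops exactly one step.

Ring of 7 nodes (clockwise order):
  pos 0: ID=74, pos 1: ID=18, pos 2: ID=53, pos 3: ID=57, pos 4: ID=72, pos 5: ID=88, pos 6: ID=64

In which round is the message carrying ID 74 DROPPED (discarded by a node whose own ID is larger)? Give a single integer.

Round 1: pos1(id18) recv 74: fwd; pos2(id53) recv 18: drop; pos3(id57) recv 53: drop; pos4(id72) recv 57: drop; pos5(id88) recv 72: drop; pos6(id64) recv 88: fwd; pos0(id74) recv 64: drop
Round 2: pos2(id53) recv 74: fwd; pos0(id74) recv 88: fwd
Round 3: pos3(id57) recv 74: fwd; pos1(id18) recv 88: fwd
Round 4: pos4(id72) recv 74: fwd; pos2(id53) recv 88: fwd
Round 5: pos5(id88) recv 74: drop; pos3(id57) recv 88: fwd
Round 6: pos4(id72) recv 88: fwd
Round 7: pos5(id88) recv 88: ELECTED
Message ID 74 originates at pos 0; dropped at pos 5 in round 5

Answer: 5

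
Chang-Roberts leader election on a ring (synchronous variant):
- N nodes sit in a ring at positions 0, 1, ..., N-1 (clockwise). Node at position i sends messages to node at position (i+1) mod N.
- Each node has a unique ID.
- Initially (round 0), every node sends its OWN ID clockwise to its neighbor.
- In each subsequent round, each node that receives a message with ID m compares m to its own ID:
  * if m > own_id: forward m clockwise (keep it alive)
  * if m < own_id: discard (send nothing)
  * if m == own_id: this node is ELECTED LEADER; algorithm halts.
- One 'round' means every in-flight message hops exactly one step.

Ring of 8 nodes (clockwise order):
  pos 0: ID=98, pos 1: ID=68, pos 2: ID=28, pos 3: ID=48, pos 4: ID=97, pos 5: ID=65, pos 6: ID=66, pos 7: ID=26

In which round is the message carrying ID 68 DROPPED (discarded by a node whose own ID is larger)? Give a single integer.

Answer: 3

Derivation:
Round 1: pos1(id68) recv 98: fwd; pos2(id28) recv 68: fwd; pos3(id48) recv 28: drop; pos4(id97) recv 48: drop; pos5(id65) recv 97: fwd; pos6(id66) recv 65: drop; pos7(id26) recv 66: fwd; pos0(id98) recv 26: drop
Round 2: pos2(id28) recv 98: fwd; pos3(id48) recv 68: fwd; pos6(id66) recv 97: fwd; pos0(id98) recv 66: drop
Round 3: pos3(id48) recv 98: fwd; pos4(id97) recv 68: drop; pos7(id26) recv 97: fwd
Round 4: pos4(id97) recv 98: fwd; pos0(id98) recv 97: drop
Round 5: pos5(id65) recv 98: fwd
Round 6: pos6(id66) recv 98: fwd
Round 7: pos7(id26) recv 98: fwd
Round 8: pos0(id98) recv 98: ELECTED
Message ID 68 originates at pos 1; dropped at pos 4 in round 3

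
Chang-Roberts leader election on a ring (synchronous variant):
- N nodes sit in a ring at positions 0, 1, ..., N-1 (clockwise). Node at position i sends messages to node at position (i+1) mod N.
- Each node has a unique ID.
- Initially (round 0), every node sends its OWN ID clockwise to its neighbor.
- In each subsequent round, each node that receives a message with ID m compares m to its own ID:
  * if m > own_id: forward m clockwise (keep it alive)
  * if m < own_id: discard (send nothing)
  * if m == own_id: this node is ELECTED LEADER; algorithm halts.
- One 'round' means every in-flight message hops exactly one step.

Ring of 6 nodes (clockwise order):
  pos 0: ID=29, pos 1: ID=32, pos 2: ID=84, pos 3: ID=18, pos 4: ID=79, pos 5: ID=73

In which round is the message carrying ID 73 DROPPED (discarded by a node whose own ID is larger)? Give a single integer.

Round 1: pos1(id32) recv 29: drop; pos2(id84) recv 32: drop; pos3(id18) recv 84: fwd; pos4(id79) recv 18: drop; pos5(id73) recv 79: fwd; pos0(id29) recv 73: fwd
Round 2: pos4(id79) recv 84: fwd; pos0(id29) recv 79: fwd; pos1(id32) recv 73: fwd
Round 3: pos5(id73) recv 84: fwd; pos1(id32) recv 79: fwd; pos2(id84) recv 73: drop
Round 4: pos0(id29) recv 84: fwd; pos2(id84) recv 79: drop
Round 5: pos1(id32) recv 84: fwd
Round 6: pos2(id84) recv 84: ELECTED
Message ID 73 originates at pos 5; dropped at pos 2 in round 3

Answer: 3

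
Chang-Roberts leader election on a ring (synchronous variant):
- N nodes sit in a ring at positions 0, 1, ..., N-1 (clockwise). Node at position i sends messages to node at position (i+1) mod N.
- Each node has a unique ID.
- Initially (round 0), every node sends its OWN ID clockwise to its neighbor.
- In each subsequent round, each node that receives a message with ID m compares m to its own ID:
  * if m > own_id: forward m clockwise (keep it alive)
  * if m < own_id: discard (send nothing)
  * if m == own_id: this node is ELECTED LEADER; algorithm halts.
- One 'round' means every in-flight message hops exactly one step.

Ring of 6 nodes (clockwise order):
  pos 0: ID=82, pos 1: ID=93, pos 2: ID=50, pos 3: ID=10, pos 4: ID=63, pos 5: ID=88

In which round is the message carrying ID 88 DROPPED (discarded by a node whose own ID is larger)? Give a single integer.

Round 1: pos1(id93) recv 82: drop; pos2(id50) recv 93: fwd; pos3(id10) recv 50: fwd; pos4(id63) recv 10: drop; pos5(id88) recv 63: drop; pos0(id82) recv 88: fwd
Round 2: pos3(id10) recv 93: fwd; pos4(id63) recv 50: drop; pos1(id93) recv 88: drop
Round 3: pos4(id63) recv 93: fwd
Round 4: pos5(id88) recv 93: fwd
Round 5: pos0(id82) recv 93: fwd
Round 6: pos1(id93) recv 93: ELECTED
Message ID 88 originates at pos 5; dropped at pos 1 in round 2

Answer: 2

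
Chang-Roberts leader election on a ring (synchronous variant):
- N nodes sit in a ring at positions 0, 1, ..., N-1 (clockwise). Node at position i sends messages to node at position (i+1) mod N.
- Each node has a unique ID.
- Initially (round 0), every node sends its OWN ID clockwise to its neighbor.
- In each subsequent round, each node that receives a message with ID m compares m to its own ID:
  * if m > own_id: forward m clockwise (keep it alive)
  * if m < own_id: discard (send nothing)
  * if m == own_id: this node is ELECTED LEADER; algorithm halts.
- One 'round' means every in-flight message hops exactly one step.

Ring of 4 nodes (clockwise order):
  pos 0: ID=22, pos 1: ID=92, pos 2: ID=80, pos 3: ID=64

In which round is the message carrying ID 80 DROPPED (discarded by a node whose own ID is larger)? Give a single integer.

Round 1: pos1(id92) recv 22: drop; pos2(id80) recv 92: fwd; pos3(id64) recv 80: fwd; pos0(id22) recv 64: fwd
Round 2: pos3(id64) recv 92: fwd; pos0(id22) recv 80: fwd; pos1(id92) recv 64: drop
Round 3: pos0(id22) recv 92: fwd; pos1(id92) recv 80: drop
Round 4: pos1(id92) recv 92: ELECTED
Message ID 80 originates at pos 2; dropped at pos 1 in round 3

Answer: 3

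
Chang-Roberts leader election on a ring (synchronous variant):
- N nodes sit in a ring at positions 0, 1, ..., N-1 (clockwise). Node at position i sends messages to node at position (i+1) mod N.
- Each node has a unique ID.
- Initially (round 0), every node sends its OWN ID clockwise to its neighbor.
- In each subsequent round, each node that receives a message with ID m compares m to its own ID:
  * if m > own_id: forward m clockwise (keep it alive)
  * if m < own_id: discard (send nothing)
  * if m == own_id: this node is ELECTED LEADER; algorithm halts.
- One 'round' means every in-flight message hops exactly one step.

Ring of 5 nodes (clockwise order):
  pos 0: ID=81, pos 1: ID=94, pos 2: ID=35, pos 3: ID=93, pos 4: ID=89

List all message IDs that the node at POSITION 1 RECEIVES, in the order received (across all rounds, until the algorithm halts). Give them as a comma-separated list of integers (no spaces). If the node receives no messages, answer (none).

Answer: 81,89,93,94

Derivation:
Round 1: pos1(id94) recv 81: drop; pos2(id35) recv 94: fwd; pos3(id93) recv 35: drop; pos4(id89) recv 93: fwd; pos0(id81) recv 89: fwd
Round 2: pos3(id93) recv 94: fwd; pos0(id81) recv 93: fwd; pos1(id94) recv 89: drop
Round 3: pos4(id89) recv 94: fwd; pos1(id94) recv 93: drop
Round 4: pos0(id81) recv 94: fwd
Round 5: pos1(id94) recv 94: ELECTED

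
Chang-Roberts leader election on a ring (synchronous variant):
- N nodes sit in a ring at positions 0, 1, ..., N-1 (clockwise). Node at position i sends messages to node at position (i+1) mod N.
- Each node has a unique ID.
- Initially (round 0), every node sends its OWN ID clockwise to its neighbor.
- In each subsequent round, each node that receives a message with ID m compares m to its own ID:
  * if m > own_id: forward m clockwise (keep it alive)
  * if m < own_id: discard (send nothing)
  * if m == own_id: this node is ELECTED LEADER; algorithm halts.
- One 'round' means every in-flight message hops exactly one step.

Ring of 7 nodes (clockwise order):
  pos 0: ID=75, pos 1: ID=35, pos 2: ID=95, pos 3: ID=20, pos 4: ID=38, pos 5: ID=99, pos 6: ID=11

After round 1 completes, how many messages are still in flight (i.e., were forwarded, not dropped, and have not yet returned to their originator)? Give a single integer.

Answer: 3

Derivation:
Round 1: pos1(id35) recv 75: fwd; pos2(id95) recv 35: drop; pos3(id20) recv 95: fwd; pos4(id38) recv 20: drop; pos5(id99) recv 38: drop; pos6(id11) recv 99: fwd; pos0(id75) recv 11: drop
After round 1: 3 messages still in flight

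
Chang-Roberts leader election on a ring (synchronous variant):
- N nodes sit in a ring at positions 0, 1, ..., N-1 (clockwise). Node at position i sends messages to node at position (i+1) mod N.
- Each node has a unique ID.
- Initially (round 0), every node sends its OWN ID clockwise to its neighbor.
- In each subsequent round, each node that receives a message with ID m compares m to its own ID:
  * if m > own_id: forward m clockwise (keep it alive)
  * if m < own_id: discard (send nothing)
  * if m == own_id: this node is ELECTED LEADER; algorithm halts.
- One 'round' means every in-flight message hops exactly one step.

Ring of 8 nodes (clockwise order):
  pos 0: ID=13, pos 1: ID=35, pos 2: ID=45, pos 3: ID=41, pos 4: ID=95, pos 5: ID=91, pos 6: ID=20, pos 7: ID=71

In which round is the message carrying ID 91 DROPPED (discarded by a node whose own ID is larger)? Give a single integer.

Round 1: pos1(id35) recv 13: drop; pos2(id45) recv 35: drop; pos3(id41) recv 45: fwd; pos4(id95) recv 41: drop; pos5(id91) recv 95: fwd; pos6(id20) recv 91: fwd; pos7(id71) recv 20: drop; pos0(id13) recv 71: fwd
Round 2: pos4(id95) recv 45: drop; pos6(id20) recv 95: fwd; pos7(id71) recv 91: fwd; pos1(id35) recv 71: fwd
Round 3: pos7(id71) recv 95: fwd; pos0(id13) recv 91: fwd; pos2(id45) recv 71: fwd
Round 4: pos0(id13) recv 95: fwd; pos1(id35) recv 91: fwd; pos3(id41) recv 71: fwd
Round 5: pos1(id35) recv 95: fwd; pos2(id45) recv 91: fwd; pos4(id95) recv 71: drop
Round 6: pos2(id45) recv 95: fwd; pos3(id41) recv 91: fwd
Round 7: pos3(id41) recv 95: fwd; pos4(id95) recv 91: drop
Round 8: pos4(id95) recv 95: ELECTED
Message ID 91 originates at pos 5; dropped at pos 4 in round 7

Answer: 7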